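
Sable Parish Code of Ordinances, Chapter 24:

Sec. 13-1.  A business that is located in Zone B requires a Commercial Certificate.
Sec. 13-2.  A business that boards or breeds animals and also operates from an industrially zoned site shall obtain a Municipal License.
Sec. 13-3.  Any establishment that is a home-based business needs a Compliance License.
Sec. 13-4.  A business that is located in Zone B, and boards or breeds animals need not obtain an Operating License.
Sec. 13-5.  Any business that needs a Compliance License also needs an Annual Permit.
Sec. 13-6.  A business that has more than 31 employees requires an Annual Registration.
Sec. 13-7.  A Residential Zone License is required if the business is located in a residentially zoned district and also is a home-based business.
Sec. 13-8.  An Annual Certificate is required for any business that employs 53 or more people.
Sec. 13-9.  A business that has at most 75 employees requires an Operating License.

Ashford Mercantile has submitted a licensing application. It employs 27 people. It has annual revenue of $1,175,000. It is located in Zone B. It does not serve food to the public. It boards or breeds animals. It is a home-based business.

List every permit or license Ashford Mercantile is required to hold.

Sec. 13-1. is located in Zone B → Commercial Certificate required.
Sec. 13-2. boards or breeds animals; is a home-based business (not: operates from an industrially zoned site) → Municipal License not required.
Sec. 13-3. is a home-based business → Compliance License required.
Sec. 13-4. is located in Zone B; boards or breeds animals → exempt from Operating License.
Sec. 13-5. Compliance License is required → Annual Permit also required.
Sec. 13-6. employees 27 ≤ 31 → Annual Registration not required.
Sec. 13-7. is located in Zone B (not: is located in a residentially zoned district); is a home-based business → Residential Zone License not required.
Sec. 13-8. employees 27 < 53 → Annual Certificate not required.
Sec. 13-9. employees 27 ≤ 75 → Operating License required.

Annual Permit, Commercial Certificate, Compliance License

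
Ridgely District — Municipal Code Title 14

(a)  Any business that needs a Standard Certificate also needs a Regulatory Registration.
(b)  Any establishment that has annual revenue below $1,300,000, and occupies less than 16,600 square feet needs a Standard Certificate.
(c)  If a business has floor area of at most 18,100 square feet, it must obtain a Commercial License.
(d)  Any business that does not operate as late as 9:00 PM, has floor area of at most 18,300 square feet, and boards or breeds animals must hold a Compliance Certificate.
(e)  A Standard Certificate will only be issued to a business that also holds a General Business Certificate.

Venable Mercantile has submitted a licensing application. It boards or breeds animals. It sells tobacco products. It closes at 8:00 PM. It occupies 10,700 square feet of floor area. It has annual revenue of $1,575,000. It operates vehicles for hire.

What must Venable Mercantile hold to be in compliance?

Commercial License, Compliance Certificate

(a) Standard Certificate is not required → no effect.
(b) revenue $1,575,000 ≥ $1,300,000; floor area 10,700 square feet < 16,600 square feet → Standard Certificate not required.
(c) floor area 10,700 square feet ≤ 18,100 square feet → Commercial License required.
(d) closes 8:00 PM, at/before 9:00 PM; floor area 10,700 square feet ≤ 18,300 square feet; boards or breeds animals → Compliance Certificate required.
(e) Standard Certificate is not required → no effect.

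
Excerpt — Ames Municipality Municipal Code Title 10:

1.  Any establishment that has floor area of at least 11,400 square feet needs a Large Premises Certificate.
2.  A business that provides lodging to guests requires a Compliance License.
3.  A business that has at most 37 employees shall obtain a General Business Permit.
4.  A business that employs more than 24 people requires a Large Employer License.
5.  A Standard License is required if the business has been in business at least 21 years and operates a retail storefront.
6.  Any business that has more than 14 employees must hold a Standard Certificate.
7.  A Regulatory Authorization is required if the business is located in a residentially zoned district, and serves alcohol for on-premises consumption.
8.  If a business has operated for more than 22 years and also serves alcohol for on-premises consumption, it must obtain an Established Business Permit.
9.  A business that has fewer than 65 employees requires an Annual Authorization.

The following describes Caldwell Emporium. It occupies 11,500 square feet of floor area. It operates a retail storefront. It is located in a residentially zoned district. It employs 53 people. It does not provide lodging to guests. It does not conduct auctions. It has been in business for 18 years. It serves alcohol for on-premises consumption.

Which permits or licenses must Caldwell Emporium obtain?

Annual Authorization, Large Employer License, Large Premises Certificate, Regulatory Authorization, Standard Certificate

1. floor area 11,500 square feet ≥ 11,400 square feet → Large Premises Certificate required.
2. does not provide lodging to guests → Compliance License not required.
3. employees 53 > 37 → General Business Permit not required.
4. employees 53 > 24 → Large Employer License required.
5. years in business 18 < 21; operates a retail storefront → Standard License not required.
6. employees 53 > 14 → Standard Certificate required.
7. is located in a residentially zoned district; serves alcohol for on-premises consumption → Regulatory Authorization required.
8. years in business 18 ≤ 22; serves alcohol for on-premises consumption → Established Business Permit not required.
9. employees 53 < 65 → Annual Authorization required.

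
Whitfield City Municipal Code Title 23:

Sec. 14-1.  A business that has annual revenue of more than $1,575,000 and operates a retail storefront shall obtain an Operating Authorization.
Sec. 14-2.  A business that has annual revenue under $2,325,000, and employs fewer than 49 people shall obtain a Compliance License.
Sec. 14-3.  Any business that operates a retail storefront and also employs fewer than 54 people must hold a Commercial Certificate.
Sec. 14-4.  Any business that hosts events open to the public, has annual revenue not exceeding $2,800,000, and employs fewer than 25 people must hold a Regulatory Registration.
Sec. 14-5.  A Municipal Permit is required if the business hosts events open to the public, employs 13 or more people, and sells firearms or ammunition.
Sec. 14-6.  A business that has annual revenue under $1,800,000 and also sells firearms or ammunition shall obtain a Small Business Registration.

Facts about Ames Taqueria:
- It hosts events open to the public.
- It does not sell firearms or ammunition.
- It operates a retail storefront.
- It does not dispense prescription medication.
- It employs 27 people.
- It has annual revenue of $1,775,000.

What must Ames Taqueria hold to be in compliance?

Commercial Certificate, Compliance License, Operating Authorization

Sec. 14-1. revenue $1,775,000 > $1,575,000; operates a retail storefront → Operating Authorization required.
Sec. 14-2. revenue $1,775,000 < $2,325,000; employees 27 < 49 → Compliance License required.
Sec. 14-3. operates a retail storefront; employees 27 < 54 → Commercial Certificate required.
Sec. 14-4. hosts events open to the public; revenue $1,775,000 ≤ $2,800,000; employees 27 ≥ 25 → Regulatory Registration not required.
Sec. 14-5. hosts events open to the public; employees 27 ≥ 13; does not sell firearms or ammunition → Municipal Permit not required.
Sec. 14-6. revenue $1,775,000 < $1,800,000; does not sell firearms or ammunition → Small Business Registration not required.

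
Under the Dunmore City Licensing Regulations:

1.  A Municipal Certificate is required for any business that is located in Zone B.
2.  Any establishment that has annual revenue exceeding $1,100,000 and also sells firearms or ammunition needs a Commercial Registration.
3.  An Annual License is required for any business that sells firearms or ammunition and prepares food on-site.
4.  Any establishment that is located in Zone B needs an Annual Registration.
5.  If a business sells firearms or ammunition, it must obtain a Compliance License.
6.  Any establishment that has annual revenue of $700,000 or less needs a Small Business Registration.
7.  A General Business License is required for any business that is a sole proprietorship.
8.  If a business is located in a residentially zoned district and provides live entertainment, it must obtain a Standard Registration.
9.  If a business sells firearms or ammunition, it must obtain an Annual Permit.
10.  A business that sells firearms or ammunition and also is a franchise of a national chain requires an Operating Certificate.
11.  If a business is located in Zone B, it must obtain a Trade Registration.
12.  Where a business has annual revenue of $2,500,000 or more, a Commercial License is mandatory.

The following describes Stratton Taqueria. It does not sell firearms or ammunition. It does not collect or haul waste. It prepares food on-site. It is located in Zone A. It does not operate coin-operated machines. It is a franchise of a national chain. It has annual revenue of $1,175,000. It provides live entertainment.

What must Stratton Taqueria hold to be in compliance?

1. is located in Zone A (not: is located in Zone B) → Municipal Certificate not required.
2. revenue $1,175,000 > $1,100,000; does not sell firearms or ammunition → Commercial Registration not required.
3. does not sell firearms or ammunition; prepares food on-site → Annual License not required.
4. is located in Zone A (not: is located in Zone B) → Annual Registration not required.
5. does not sell firearms or ammunition → Compliance License not required.
6. revenue $1,175,000 > $700,000 → Small Business Registration not required.
7. is a franchise of a national chain (not: is a sole proprietorship) → General Business License not required.
8. is located in Zone A (not: is located in a residentially zoned district); provides live entertainment → Standard Registration not required.
9. does not sell firearms or ammunition → Annual Permit not required.
10. does not sell firearms or ammunition; is a franchise of a national chain → Operating Certificate not required.
11. is located in Zone A (not: is located in Zone B) → Trade Registration not required.
12. revenue $1,175,000 < $2,500,000 → Commercial License not required.

None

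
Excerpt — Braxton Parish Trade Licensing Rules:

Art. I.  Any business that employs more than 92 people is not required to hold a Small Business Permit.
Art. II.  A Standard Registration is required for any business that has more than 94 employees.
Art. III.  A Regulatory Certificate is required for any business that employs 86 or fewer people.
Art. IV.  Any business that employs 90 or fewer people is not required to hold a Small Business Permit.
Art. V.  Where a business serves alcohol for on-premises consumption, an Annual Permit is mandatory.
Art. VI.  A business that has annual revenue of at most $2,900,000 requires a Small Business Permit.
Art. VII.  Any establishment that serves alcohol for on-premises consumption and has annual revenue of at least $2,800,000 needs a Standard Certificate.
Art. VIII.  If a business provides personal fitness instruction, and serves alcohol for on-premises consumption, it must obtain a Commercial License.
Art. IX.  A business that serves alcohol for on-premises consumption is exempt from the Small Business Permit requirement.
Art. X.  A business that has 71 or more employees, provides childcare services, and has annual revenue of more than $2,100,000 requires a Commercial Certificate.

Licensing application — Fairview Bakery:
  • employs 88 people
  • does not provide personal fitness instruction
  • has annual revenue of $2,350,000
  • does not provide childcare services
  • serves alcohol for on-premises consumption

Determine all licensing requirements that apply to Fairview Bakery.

Annual Permit

Art. I. employees 88 ≤ 92 → Small Business Permit exemption does not apply.
Art. II. employees 88 ≤ 94 → Standard Registration not required.
Art. III. employees 88 > 86 → Regulatory Certificate not required.
Art. IV. employees 88 ≤ 90 → exempt from Small Business Permit.
Art. V. serves alcohol for on-premises consumption → Annual Permit required.
Art. VI. revenue $2,350,000 ≤ $2,900,000 → Small Business Permit required.
Art. VII. serves alcohol for on-premises consumption; revenue $2,350,000 < $2,800,000 → Standard Certificate not required.
Art. VIII. does not provide personal fitness instruction; serves alcohol for on-premises consumption → Commercial License not required.
Art. IX. serves alcohol for on-premises consumption → exempt from Small Business Permit.
Art. X. employees 88 ≥ 71; does not provide childcare services; revenue $2,350,000 > $2,100,000 → Commercial Certificate not required.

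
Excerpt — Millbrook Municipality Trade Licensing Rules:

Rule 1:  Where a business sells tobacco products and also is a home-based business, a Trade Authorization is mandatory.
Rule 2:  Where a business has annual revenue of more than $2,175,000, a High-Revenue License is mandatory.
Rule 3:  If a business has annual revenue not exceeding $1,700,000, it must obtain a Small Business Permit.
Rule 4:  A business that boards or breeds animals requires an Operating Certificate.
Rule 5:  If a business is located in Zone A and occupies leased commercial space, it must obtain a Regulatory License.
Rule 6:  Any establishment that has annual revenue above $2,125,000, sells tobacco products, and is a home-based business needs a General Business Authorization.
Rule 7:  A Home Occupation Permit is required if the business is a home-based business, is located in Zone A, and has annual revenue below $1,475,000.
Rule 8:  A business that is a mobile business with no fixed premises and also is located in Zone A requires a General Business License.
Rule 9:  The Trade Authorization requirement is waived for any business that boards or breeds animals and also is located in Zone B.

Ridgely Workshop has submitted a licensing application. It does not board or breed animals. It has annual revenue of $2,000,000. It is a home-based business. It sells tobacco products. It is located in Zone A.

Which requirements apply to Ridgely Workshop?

Trade Authorization

Rule 1: sells tobacco products; is a home-based business → Trade Authorization required.
Rule 2: revenue $2,000,000 ≤ $2,175,000 → High-Revenue License not required.
Rule 3: revenue $2,000,000 > $1,700,000 → Small Business Permit not required.
Rule 4: does not board or breed animals → Operating Certificate not required.
Rule 5: is located in Zone A; is a home-based business (not: occupies leased commercial space) → Regulatory License not required.
Rule 6: revenue $2,000,000 ≤ $2,125,000; sells tobacco products; is a home-based business → General Business Authorization not required.
Rule 7: is a home-based business; is located in Zone A; revenue $2,000,000 ≥ $1,475,000 → Home Occupation Permit not required.
Rule 8: is a home-based business (not: is a mobile business with no fixed premises); is located in Zone A → General Business License not required.
Rule 9: does not board or breed animals; is located in Zone A (not: is located in Zone B) → Trade Authorization exemption does not apply.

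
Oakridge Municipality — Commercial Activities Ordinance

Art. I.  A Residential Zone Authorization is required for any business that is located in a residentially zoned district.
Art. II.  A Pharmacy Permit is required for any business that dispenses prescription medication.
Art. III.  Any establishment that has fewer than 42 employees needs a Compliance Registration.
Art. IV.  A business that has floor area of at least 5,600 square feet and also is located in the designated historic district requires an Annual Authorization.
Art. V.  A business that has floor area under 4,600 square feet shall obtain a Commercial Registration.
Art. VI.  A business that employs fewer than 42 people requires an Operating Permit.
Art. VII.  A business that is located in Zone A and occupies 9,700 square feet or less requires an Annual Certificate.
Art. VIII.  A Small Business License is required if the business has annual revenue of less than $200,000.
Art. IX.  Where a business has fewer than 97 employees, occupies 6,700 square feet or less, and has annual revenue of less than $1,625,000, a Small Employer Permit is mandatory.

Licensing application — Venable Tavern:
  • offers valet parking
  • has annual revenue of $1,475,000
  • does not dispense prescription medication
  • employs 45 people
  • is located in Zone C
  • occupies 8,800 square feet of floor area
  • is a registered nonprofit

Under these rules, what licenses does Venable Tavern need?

Art. I. is located in Zone C (not: is located in a residentially zoned district) → Residential Zone Authorization not required.
Art. II. does not dispense prescription medication → Pharmacy Permit not required.
Art. III. employees 45 ≥ 42 → Compliance Registration not required.
Art. IV. floor area 8,800 square feet ≥ 5,600 square feet; is located in Zone C (not: is located in the designated historic district) → Annual Authorization not required.
Art. V. floor area 8,800 square feet ≥ 4,600 square feet → Commercial Registration not required.
Art. VI. employees 45 ≥ 42 → Operating Permit not required.
Art. VII. is located in Zone C (not: is located in Zone A); floor area 8,800 square feet ≤ 9,700 square feet → Annual Certificate not required.
Art. VIII. revenue $1,475,000 ≥ $200,000 → Small Business License not required.
Art. IX. employees 45 < 97; floor area 8,800 square feet > 6,700 square feet; revenue $1,475,000 < $1,625,000 → Small Employer Permit not required.

None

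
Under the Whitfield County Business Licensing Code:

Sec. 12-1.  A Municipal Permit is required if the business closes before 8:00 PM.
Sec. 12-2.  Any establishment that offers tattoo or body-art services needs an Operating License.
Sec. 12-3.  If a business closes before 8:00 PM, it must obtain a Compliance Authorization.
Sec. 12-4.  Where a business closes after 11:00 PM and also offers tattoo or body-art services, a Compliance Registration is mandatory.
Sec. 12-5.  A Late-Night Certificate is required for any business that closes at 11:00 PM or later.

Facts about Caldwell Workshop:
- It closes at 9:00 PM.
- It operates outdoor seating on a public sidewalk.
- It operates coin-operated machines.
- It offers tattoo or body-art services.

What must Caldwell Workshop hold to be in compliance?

Operating License

Sec. 12-1. closes 9:00 PM, after 8:00 PM → Municipal Permit not required.
Sec. 12-2. offers tattoo or body-art services → Operating License required.
Sec. 12-3. closes 9:00 PM, after 8:00 PM → Compliance Authorization not required.
Sec. 12-4. closes 9:00 PM, at/before 11:00 PM; offers tattoo or body-art services → Compliance Registration not required.
Sec. 12-5. closes 9:00 PM, at/before 11:00 PM → Late-Night Certificate not required.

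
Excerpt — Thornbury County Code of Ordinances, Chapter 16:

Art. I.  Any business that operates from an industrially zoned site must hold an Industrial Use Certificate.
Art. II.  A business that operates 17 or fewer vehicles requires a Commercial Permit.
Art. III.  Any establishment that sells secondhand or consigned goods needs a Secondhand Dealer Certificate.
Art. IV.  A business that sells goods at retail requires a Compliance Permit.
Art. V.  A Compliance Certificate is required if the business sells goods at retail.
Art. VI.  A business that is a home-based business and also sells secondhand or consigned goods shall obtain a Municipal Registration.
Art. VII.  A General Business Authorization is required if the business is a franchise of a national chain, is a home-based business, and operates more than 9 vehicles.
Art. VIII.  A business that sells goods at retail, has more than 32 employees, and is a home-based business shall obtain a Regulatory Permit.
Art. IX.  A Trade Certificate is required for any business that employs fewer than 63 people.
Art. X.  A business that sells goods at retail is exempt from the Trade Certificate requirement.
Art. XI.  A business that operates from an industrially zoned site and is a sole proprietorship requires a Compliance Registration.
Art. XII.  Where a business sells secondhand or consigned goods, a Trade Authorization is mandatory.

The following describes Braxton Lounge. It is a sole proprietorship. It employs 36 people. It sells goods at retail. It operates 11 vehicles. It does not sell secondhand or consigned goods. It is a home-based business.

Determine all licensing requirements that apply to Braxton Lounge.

Art. I. is a home-based business (not: operates from an industrially zoned site) → Industrial Use Certificate not required.
Art. II. vehicles 11 ≤ 17 → Commercial Permit required.
Art. III. does not sell secondhand or consigned goods → Secondhand Dealer Certificate not required.
Art. IV. sells goods at retail → Compliance Permit required.
Art. V. sells goods at retail → Compliance Certificate required.
Art. VI. is a home-based business; does not sell secondhand or consigned goods → Municipal Registration not required.
Art. VII. is a sole proprietorship (not: is a franchise of a national chain); is a home-based business; vehicles 11 > 9 → General Business Authorization not required.
Art. VIII. sells goods at retail; employees 36 > 32; is a home-based business → Regulatory Permit required.
Art. IX. employees 36 < 63 → Trade Certificate required.
Art. X. sells goods at retail → exempt from Trade Certificate.
Art. XI. is a home-based business (not: operates from an industrially zoned site); is a sole proprietorship → Compliance Registration not required.
Art. XII. does not sell secondhand or consigned goods → Trade Authorization not required.

Commercial Permit, Compliance Certificate, Compliance Permit, Regulatory Permit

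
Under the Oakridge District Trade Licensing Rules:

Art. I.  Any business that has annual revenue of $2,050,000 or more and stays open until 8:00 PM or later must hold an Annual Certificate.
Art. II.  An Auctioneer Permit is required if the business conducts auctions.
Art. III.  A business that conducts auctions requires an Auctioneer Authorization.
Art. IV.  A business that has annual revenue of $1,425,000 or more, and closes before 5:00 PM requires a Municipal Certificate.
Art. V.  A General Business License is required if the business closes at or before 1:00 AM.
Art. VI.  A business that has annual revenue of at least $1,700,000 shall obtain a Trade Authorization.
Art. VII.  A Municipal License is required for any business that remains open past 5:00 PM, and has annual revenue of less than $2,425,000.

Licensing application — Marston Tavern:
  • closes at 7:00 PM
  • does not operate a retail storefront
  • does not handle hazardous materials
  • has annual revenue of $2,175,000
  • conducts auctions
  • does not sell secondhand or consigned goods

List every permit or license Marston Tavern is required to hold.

Art. I. revenue $2,175,000 ≥ $2,050,000; closes 7:00 PM, at/before 8:00 PM → Annual Certificate not required.
Art. II. conducts auctions → Auctioneer Permit required.
Art. III. conducts auctions → Auctioneer Authorization required.
Art. IV. revenue $2,175,000 ≥ $1,425,000; closes 7:00 PM, after 5:00 PM → Municipal Certificate not required.
Art. V. closes 7:00 PM, at/before 1:00 AM → General Business License required.
Art. VI. revenue $2,175,000 ≥ $1,700,000 → Trade Authorization required.
Art. VII. closes 7:00 PM, after 5:00 PM; revenue $2,175,000 < $2,425,000 → Municipal License required.

Auctioneer Authorization, Auctioneer Permit, General Business License, Municipal License, Trade Authorization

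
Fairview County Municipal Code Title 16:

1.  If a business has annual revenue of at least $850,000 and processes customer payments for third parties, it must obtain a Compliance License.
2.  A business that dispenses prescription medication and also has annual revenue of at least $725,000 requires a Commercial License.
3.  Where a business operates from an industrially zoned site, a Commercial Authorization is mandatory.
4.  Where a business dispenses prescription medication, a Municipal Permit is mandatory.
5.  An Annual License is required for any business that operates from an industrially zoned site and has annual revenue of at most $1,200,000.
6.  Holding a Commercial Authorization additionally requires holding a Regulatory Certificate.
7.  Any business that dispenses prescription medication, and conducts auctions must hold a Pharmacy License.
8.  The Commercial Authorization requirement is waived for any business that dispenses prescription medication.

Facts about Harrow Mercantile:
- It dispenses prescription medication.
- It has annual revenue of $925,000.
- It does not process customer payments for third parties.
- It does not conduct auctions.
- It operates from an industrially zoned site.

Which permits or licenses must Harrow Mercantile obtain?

1. revenue $925,000 ≥ $850,000; does not process customer payments for third parties → Compliance License not required.
2. dispenses prescription medication; revenue $925,000 ≥ $725,000 → Commercial License required.
3. operates from an industrially zoned site → Commercial Authorization required.
4. dispenses prescription medication → Municipal Permit required.
5. operates from an industrially zoned site; revenue $925,000 ≤ $1,200,000 → Annual License required.
6. Commercial Authorization is not required → no effect.
7. dispenses prescription medication; does not conduct auctions → Pharmacy License not required.
8. dispenses prescription medication → exempt from Commercial Authorization.

Annual License, Commercial License, Municipal Permit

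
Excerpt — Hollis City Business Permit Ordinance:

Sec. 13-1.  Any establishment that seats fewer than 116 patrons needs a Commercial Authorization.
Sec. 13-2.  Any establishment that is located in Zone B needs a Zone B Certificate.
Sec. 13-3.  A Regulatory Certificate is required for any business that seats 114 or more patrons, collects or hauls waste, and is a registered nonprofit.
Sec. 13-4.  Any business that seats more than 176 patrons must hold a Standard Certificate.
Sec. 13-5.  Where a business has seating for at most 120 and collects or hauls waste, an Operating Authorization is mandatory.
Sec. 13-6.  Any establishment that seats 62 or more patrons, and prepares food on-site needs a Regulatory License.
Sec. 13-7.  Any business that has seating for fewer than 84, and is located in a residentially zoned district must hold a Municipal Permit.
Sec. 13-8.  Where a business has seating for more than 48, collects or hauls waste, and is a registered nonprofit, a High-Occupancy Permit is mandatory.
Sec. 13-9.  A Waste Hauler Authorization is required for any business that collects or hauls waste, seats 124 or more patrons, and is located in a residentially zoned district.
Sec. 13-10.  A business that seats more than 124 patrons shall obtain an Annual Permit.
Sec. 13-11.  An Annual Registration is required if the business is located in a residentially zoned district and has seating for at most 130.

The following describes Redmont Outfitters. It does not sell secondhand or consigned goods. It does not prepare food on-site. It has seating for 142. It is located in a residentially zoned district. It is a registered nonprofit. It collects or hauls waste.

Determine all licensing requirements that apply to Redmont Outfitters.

Sec. 13-1. seating 142 ≥ 116 → Commercial Authorization not required.
Sec. 13-2. is located in a residentially zoned district (not: is located in Zone B) → Zone B Certificate not required.
Sec. 13-3. seating 142 ≥ 114; collects or hauls waste; is a registered nonprofit → Regulatory Certificate required.
Sec. 13-4. seating 142 ≤ 176 → Standard Certificate not required.
Sec. 13-5. seating 142 > 120; collects or hauls waste → Operating Authorization not required.
Sec. 13-6. seating 142 ≥ 62; does not prepare food on-site → Regulatory License not required.
Sec. 13-7. seating 142 ≥ 84; is located in a residentially zoned district → Municipal Permit not required.
Sec. 13-8. seating 142 > 48; collects or hauls waste; is a registered nonprofit → High-Occupancy Permit required.
Sec. 13-9. collects or hauls waste; seating 142 ≥ 124; is located in a residentially zoned district → Waste Hauler Authorization required.
Sec. 13-10. seating 142 > 124 → Annual Permit required.
Sec. 13-11. is located in a residentially zoned district; seating 142 > 130 → Annual Registration not required.

Annual Permit, High-Occupancy Permit, Regulatory Certificate, Waste Hauler Authorization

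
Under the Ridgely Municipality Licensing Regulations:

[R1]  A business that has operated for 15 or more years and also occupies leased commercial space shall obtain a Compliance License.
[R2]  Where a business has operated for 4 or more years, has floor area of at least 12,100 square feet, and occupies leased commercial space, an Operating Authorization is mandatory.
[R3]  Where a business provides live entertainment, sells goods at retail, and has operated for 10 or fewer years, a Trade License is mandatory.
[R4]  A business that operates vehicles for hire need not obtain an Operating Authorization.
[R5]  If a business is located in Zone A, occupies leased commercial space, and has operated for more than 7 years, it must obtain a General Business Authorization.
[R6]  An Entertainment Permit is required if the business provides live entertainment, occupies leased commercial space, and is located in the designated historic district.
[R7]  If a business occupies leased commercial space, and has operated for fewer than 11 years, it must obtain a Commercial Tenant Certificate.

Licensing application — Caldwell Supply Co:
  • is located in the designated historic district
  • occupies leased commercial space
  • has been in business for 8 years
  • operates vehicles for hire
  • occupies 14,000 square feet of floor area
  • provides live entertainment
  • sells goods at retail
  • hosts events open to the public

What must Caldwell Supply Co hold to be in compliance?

Commercial Tenant Certificate, Entertainment Permit, Trade License

[R1] years in business 8 < 15; occupies leased commercial space → Compliance License not required.
[R2] years in business 8 ≥ 4; floor area 14,000 square feet ≥ 12,100 square feet; occupies leased commercial space → Operating Authorization required.
[R3] provides live entertainment; sells goods at retail; years in business 8 ≤ 10 → Trade License required.
[R4] operates vehicles for hire → exempt from Operating Authorization.
[R5] is located in the designated historic district (not: is located in Zone A); occupies leased commercial space; years in business 8 > 7 → General Business Authorization not required.
[R6] provides live entertainment; occupies leased commercial space; is located in the designated historic district → Entertainment Permit required.
[R7] occupies leased commercial space; years in business 8 < 11 → Commercial Tenant Certificate required.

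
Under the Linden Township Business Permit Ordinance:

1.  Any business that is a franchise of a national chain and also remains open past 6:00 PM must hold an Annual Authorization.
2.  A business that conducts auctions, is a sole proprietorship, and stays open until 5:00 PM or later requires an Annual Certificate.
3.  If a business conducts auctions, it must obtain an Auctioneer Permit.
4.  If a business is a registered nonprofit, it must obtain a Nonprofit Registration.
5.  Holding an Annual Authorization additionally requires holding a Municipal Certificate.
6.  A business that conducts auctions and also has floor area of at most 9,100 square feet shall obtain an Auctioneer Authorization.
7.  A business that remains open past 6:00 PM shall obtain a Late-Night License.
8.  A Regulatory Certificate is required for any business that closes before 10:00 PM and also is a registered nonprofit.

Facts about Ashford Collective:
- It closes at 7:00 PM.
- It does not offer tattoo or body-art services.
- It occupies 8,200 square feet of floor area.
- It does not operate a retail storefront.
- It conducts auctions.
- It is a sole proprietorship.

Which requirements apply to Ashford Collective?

1. is a sole proprietorship (not: is a franchise of a national chain); closes 7:00 PM, after 6:00 PM → Annual Authorization not required.
2. conducts auctions; is a sole proprietorship; closes 7:00 PM, after 5:00 PM → Annual Certificate required.
3. conducts auctions → Auctioneer Permit required.
4. is a sole proprietorship (not: is a registered nonprofit) → Nonprofit Registration not required.
5. Annual Authorization is not required → no effect.
6. conducts auctions; floor area 8,200 square feet ≤ 9,100 square feet → Auctioneer Authorization required.
7. closes 7:00 PM, after 6:00 PM → Late-Night License required.
8. closes 7:00 PM, at/before 10:00 PM; is a sole proprietorship (not: is a registered nonprofit) → Regulatory Certificate not required.

Annual Certificate, Auctioneer Authorization, Auctioneer Permit, Late-Night License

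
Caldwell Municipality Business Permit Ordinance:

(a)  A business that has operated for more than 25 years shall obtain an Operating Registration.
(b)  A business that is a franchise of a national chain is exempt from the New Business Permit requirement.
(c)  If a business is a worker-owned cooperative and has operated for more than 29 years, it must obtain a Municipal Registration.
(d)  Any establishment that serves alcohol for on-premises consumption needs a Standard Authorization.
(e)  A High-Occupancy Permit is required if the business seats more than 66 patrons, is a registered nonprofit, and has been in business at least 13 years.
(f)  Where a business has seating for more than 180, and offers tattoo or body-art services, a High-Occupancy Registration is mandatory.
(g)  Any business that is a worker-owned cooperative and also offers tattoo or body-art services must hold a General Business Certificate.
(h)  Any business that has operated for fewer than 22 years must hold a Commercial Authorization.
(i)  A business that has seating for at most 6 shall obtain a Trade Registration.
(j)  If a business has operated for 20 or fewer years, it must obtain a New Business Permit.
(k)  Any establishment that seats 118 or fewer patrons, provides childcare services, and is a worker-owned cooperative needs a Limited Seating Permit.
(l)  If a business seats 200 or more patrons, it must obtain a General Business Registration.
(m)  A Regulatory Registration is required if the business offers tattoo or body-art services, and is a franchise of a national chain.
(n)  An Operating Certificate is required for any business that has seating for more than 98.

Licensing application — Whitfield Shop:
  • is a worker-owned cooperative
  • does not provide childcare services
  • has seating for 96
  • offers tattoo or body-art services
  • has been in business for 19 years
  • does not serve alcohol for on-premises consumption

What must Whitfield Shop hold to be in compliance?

(a) years in business 19 ≤ 25 → Operating Registration not required.
(b) is a worker-owned cooperative (not: is a franchise of a national chain) → New Business Permit exemption does not apply.
(c) is a worker-owned cooperative; years in business 19 ≤ 29 → Municipal Registration not required.
(d) does not serve alcohol for on-premises consumption → Standard Authorization not required.
(e) seating 96 > 66; is a worker-owned cooperative (not: is a registered nonprofit); years in business 19 ≥ 13 → High-Occupancy Permit not required.
(f) seating 96 ≤ 180; offers tattoo or body-art services → High-Occupancy Registration not required.
(g) is a worker-owned cooperative; offers tattoo or body-art services → General Business Certificate required.
(h) years in business 19 < 22 → Commercial Authorization required.
(i) seating 96 > 6 → Trade Registration not required.
(j) years in business 19 ≤ 20 → New Business Permit required.
(k) seating 96 ≤ 118; does not provide childcare services; is a worker-owned cooperative → Limited Seating Permit not required.
(l) seating 96 < 200 → General Business Registration not required.
(m) offers tattoo or body-art services; is a worker-owned cooperative (not: is a franchise of a national chain) → Regulatory Registration not required.
(n) seating 96 ≤ 98 → Operating Certificate not required.

Commercial Authorization, General Business Certificate, New Business Permit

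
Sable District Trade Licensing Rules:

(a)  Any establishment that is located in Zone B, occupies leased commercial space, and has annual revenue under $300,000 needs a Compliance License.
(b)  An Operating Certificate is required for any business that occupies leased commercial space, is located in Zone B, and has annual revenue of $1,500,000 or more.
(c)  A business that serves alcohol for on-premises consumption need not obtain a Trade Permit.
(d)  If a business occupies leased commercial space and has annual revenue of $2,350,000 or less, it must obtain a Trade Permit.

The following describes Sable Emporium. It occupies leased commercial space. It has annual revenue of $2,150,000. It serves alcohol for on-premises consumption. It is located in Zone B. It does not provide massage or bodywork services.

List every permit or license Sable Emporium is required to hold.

(a) is located in Zone B; occupies leased commercial space; revenue $2,150,000 ≥ $300,000 → Compliance License not required.
(b) occupies leased commercial space; is located in Zone B; revenue $2,150,000 ≥ $1,500,000 → Operating Certificate required.
(c) serves alcohol for on-premises consumption → exempt from Trade Permit.
(d) occupies leased commercial space; revenue $2,150,000 ≤ $2,350,000 → Trade Permit required.

Operating Certificate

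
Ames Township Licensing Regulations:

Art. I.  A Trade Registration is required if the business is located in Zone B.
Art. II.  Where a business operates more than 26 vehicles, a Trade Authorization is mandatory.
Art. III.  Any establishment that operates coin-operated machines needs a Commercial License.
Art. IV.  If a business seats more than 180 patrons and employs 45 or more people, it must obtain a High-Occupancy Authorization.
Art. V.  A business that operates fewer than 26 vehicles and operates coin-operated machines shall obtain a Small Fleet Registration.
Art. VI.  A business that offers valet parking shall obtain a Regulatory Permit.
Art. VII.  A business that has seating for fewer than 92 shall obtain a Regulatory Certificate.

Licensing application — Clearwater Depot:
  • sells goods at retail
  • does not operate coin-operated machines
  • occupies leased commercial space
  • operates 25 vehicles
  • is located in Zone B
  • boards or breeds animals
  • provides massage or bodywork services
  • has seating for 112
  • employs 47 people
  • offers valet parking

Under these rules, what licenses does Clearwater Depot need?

Regulatory Permit, Trade Registration

Art. I. is located in Zone B → Trade Registration required.
Art. II. vehicles 25 ≤ 26 → Trade Authorization not required.
Art. III. does not operate coin-operated machines → Commercial License not required.
Art. IV. seating 112 ≤ 180; employees 47 ≥ 45 → High-Occupancy Authorization not required.
Art. V. vehicles 25 < 26; does not operate coin-operated machines → Small Fleet Registration not required.
Art. VI. offers valet parking → Regulatory Permit required.
Art. VII. seating 112 ≥ 92 → Regulatory Certificate not required.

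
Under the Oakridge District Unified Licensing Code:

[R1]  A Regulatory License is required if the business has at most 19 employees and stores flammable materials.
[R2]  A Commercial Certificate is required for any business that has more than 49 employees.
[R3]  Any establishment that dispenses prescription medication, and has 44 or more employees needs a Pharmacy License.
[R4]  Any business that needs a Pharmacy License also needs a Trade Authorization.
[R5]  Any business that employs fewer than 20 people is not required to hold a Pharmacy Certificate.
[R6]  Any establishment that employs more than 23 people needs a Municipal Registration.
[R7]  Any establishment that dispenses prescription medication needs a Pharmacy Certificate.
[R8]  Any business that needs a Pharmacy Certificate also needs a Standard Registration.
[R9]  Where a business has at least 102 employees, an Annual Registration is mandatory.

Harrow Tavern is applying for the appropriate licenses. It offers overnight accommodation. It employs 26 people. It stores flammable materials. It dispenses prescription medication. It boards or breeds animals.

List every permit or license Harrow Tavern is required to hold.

[R1] employees 26 > 19; stores flammable materials → Regulatory License not required.
[R2] employees 26 ≤ 49 → Commercial Certificate not required.
[R3] dispenses prescription medication; employees 26 < 44 → Pharmacy License not required.
[R4] Pharmacy License is not required → no effect.
[R5] employees 26 ≥ 20 → Pharmacy Certificate exemption does not apply.
[R6] employees 26 > 23 → Municipal Registration required.
[R7] dispenses prescription medication → Pharmacy Certificate required.
[R8] Pharmacy Certificate is required → Standard Registration also required.
[R9] employees 26 < 102 → Annual Registration not required.

Municipal Registration, Pharmacy Certificate, Standard Registration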